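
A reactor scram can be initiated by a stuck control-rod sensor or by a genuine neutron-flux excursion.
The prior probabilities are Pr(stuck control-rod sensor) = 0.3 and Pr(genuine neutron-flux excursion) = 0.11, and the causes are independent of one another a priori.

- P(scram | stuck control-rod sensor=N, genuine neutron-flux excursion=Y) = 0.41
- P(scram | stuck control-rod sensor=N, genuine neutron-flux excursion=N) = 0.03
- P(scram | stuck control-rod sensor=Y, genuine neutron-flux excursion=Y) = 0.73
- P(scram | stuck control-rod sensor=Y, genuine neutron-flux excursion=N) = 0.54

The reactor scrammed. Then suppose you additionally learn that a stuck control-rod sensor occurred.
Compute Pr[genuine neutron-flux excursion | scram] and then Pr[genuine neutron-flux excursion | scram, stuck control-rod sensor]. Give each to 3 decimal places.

For the numerator, keep only genuine neutron-flux excursion=true terms: 0.031570 + 0.024090 = 0.055660
Denominator P(scram): 0.03*0.7*0.89 + 0.41*0.7*0.11 + 0.54*0.3*0.89 + 0.73*0.3*0.11 = 0.218530
P(genuine neutron-flux excursion | scram) = 0.055660/0.218530 ≈ 0.255

Now also conditioning on stuck control-rod sensor=true:
P(scram | stuck control-rod sensor) = 0.54×0.89 + 0.73×0.11 = 0.480600 + 0.080300 = 0.560900
Restricting to configurations with genuine neutron-flux excursion present: 0.73×0.11 = 0.080300.
P(genuine neutron-flux excursion | scram, stuck control-rod sensor) = 0.080300 / 0.560900 ≈ 0.143
The drop from 0.255 to 0.143 is the explaining-away (discounting) effect.

Pr[genuine neutron-flux excursion | scram] ≈ 0.255; Pr[genuine neutron-flux excursion | scram, stuck control-rod sensor] ≈ 0.143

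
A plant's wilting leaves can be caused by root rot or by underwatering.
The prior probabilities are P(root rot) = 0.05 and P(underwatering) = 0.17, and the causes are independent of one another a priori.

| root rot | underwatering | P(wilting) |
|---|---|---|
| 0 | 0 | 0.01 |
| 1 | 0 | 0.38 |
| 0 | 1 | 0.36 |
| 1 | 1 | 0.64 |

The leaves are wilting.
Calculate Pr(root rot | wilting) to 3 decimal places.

Pr(root rot | wilting) ≈ 0.243

P(wilting) = 0.01×0.95×0.83 + 0.36×0.95×0.17 + 0.38×0.05×0.83 + 0.64×0.05×0.17 = 0.007885 + 0.058140 + 0.015770 + 0.005440 = 0.087235
The root rot-present share is 0.015770 + 0.005440 = 0.021210.
P(root rot | wilting) = 0.021210 / 0.087235 ≈ 0.243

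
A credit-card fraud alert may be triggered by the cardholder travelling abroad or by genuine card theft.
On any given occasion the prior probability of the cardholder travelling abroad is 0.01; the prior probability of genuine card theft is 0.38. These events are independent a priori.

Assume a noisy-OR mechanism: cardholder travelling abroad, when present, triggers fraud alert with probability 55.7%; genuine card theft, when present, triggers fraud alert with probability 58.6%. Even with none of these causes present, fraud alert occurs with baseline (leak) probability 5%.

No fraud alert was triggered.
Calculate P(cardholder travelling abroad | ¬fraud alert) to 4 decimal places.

P(cardholder travelling abroad | ¬fraud alert) ≈ 0.0045

Under noisy-OR, P(fraud alert | causes) = 1 − (1−0.05)·∏(1−qᵢ) over the active causes.
Numerator (weight on configurations with cardholder travelling abroad): 0.002609 + 0.000662 = 0.003271
Denominator P(¬fraud alert): 0.95*0.99*0.62 + 0.3933*0.99*0.38 + 0.42085*0.01*0.62 + 0.174232*0.01*0.38 = 0.734340
P(cardholder travelling abroad | ¬fraud alert) = 0.003271/0.734340 ≈ 0.0045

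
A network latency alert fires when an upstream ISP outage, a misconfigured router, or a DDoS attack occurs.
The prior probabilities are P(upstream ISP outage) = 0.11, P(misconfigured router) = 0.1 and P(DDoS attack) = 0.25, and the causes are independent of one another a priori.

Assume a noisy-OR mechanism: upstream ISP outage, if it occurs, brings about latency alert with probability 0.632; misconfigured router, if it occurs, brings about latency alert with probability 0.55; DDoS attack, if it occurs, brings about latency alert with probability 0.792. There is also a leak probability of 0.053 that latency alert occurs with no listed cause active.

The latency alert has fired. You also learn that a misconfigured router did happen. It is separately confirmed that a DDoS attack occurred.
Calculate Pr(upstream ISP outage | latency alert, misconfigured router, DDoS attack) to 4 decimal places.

Under noisy-OR, P(latency alert | causes) = 1 − (1−0.053)·∏(1−qᵢ) over the active causes.
P(latency alert | misconfigured router, DDoS attack) = 0.911361*0.89 + 0.967381*0.11 = 0.811111 + 0.106412 = 0.917523
The upstream ISP outage-present share is 0.967381*0.11 = 0.106412.
P(upstream ISP outage | latency alert, misconfigured router, DDoS attack) = 0.106412 / 0.917523 ≈ 0.1160

Pr(upstream ISP outage | latency alert, misconfigured router, DDoS attack) ≈ 0.1160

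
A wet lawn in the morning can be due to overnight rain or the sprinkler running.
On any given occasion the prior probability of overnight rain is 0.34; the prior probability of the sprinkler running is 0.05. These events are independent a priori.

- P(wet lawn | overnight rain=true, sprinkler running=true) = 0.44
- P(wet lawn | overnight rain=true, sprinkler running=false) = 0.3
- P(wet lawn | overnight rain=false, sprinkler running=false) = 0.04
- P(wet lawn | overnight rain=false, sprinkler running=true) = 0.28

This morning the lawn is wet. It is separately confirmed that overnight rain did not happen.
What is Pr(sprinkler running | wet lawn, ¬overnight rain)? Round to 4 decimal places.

Pr(sprinkler running | wet lawn, ¬overnight rain) ≈ 0.2692

Numerator (weight on configurations with sprinkler running): 0.28·0.05 = 0.014000
The normalizing constant is 0.04·0.95 + 0.28·0.05 = 0.052000
Posterior = 0.014000 / 0.052000 ≈ 0.2692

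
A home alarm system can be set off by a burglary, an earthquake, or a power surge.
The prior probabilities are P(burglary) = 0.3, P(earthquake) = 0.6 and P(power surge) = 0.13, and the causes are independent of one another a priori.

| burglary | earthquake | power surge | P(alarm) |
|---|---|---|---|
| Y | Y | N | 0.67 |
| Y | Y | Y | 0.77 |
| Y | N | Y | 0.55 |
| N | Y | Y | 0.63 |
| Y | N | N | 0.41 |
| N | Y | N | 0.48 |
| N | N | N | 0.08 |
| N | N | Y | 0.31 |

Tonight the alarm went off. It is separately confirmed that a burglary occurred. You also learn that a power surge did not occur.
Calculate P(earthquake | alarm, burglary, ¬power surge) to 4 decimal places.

Enumerate both values of earthquake and weight by the priors:
  P(alarm | burglary, ¬power surge) = 0.41×0.4 + 0.67×0.6
        = 0.164000 + 0.402000 = 0.566000
Configurations with earthquake contribute 0.402000, so
  P(earthquake | alarm, burglary, ¬power surge) = 0.402000 / 0.566000 ≈ 0.7102

P(earthquake | alarm, burglary, ¬power surge) ≈ 0.7102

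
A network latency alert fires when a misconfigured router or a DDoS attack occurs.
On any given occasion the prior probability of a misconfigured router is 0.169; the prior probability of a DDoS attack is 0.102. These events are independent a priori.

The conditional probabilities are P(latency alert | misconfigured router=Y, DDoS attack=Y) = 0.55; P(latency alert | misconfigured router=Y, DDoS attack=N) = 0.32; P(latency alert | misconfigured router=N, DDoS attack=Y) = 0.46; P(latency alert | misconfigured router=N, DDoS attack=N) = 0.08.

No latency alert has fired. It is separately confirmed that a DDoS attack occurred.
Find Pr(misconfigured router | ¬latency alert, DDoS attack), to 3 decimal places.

Enumerate both values of misconfigured router and weight by the priors:
  P(¬latency alert | DDoS attack) = 0.54×0.831 + 0.45×0.169
        = 0.448740 + 0.076050 = 0.524790
Keeping only the misconfigured router-present terms gives 0.076050, so
  P(misconfigured router | ¬latency alert, DDoS attack) = 0.076050 / 0.524790 ≈ 0.145

Pr(misconfigured router | ¬latency alert, DDoS attack) ≈ 0.145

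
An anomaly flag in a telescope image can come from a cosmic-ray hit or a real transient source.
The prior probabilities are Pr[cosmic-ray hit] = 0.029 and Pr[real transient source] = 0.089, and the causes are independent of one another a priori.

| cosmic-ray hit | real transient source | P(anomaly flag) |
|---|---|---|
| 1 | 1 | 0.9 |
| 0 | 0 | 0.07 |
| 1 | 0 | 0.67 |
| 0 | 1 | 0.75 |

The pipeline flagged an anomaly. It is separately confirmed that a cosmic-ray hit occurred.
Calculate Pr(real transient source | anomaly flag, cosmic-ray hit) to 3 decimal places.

Pr(real transient source | anomaly flag, cosmic-ray hit) ≈ 0.116

By total probability over both values of real transient source:
  P(anomaly flag | cosmic-ray hit) = 0.67*0.911 + 0.9*0.089
        = 0.610370 + 0.080100 = 0.690470
Keeping only the real transient source-present terms gives 0.080100, so
  P(real transient source | anomaly flag, cosmic-ray hit) = 0.080100 / 0.690470 ≈ 0.116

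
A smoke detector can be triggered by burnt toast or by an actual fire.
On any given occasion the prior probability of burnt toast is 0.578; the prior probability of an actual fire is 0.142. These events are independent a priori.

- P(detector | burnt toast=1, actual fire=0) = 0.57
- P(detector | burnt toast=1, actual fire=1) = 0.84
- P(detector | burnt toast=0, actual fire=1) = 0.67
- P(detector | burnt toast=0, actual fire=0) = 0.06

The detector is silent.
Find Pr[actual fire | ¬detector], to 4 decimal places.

Enumerate the 4 (burnt toast, actual fire) configurations and weight by the priors:
  P(¬detector) = 0.94·0.422·0.858 + 0.33·0.422·0.142 + 0.43·0.578·0.858 + 0.16·0.578·0.142
        = 0.340351 + 0.019775 + 0.213247 + 0.013132 = 0.586505
Keeping only the actual fire-present terms gives 0.032907, so
  P(actual fire | ¬detector) = 0.032907 / 0.586505 ≈ 0.0561

Pr[actual fire | ¬detector] ≈ 0.0561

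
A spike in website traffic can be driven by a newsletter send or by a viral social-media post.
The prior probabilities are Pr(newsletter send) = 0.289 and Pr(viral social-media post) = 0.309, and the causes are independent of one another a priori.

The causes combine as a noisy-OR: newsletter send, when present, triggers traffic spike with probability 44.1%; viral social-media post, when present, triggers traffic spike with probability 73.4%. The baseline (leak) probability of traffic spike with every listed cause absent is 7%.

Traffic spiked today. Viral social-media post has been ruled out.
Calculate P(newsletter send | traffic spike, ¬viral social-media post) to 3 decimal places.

P(newsletter send | traffic spike, ¬viral social-media post) ≈ 0.736

Under noisy-OR, P(traffic spike | causes) = 1 − (1−0.07)·∏(1−qᵢ) over the active causes.
P(traffic spike | ¬viral social-media post) = 0.07×0.711 + 0.48013×0.289 = 0.049770 + 0.138758 = 0.188528
Restricting to configurations with newsletter send present: 0.48013×0.289 = 0.138758.
Hence the posterior is 0.138758/0.188528 ≈ 0.736.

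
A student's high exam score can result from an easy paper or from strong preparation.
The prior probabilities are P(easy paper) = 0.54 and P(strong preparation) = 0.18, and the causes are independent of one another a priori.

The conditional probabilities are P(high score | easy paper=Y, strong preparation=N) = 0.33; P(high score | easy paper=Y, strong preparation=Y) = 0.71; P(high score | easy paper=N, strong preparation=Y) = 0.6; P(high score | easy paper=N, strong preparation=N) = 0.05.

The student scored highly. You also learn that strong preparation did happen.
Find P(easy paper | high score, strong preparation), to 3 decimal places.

P(easy paper | high score, strong preparation) ≈ 0.581

For the numerator, keep only easy paper=true terms: 0.71×0.54 = 0.383400
Normalizer over all consistent configurations: 0.6×0.46 + 0.71×0.54 = 0.659400
Posterior = 0.383400 / 0.659400 ≈ 0.581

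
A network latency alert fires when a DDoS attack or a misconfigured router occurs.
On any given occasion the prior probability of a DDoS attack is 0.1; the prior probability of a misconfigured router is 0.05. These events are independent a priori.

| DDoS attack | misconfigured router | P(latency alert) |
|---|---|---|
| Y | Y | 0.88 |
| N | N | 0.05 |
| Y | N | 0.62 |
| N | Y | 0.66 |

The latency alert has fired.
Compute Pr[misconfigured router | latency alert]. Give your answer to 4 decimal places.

Sum P(latency alert|·) weighted by the priors over the 4 (DDoS attack, misconfigured router) configurations:
  P(latency alert) = 0.05·0.9·0.95 + 0.66·0.9·0.05 + 0.62·0.1·0.95 + 0.88·0.1·0.05
        = 0.042750 + 0.029700 + 0.058900 + 0.004400 = 0.135750
Keeping only the misconfigured router-present terms gives 0.034100, so
  P(misconfigured router | latency alert) = 0.034100 / 0.135750 ≈ 0.2512

Pr[misconfigured router | latency alert] ≈ 0.2512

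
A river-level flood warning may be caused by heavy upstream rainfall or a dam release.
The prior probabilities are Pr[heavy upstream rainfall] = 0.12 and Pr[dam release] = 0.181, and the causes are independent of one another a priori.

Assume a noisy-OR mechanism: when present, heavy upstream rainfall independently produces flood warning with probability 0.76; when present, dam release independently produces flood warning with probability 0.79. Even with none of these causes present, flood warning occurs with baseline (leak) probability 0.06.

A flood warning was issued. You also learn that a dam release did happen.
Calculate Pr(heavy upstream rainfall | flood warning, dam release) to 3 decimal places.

Pr(heavy upstream rainfall | flood warning, dam release) ≈ 0.139

Under noisy-OR, P(flood warning | causes) = 1 − (1−0.06)·∏(1−qᵢ) over the active causes.
Numerator (weight on configurations with heavy upstream rainfall): 0.952624·0.12 = 0.114315
Normalizer over all consistent configurations: 0.8026·0.88 + 0.952624·0.12 = 0.820603
P(heavy upstream rainfall | flood warning, dam release) = 0.114315/0.820603 ≈ 0.139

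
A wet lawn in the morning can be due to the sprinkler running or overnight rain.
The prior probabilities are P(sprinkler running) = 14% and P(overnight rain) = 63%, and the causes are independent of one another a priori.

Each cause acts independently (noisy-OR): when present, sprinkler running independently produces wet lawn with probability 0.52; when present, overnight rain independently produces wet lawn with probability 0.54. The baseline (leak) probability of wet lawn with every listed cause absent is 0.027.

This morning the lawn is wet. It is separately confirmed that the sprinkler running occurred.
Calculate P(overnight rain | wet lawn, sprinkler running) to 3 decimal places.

P(overnight rain | wet lawn, sprinkler running) ≈ 0.715

Under noisy-OR, P(wet lawn | causes) = 1 − (1−0.027)·∏(1−qᵢ) over the active causes.
Enumerate both values of overnight rain and weight by the priors:
  P(wet lawn | sprinkler running) = 0.53296·0.37 + 0.785162·0.63
        = 0.197195 + 0.494652 = 0.691847
Configurations with overnight rain contribute 0.494652, so
  P(overnight rain | wet lawn, sprinkler running) = 0.494652 / 0.691847 ≈ 0.715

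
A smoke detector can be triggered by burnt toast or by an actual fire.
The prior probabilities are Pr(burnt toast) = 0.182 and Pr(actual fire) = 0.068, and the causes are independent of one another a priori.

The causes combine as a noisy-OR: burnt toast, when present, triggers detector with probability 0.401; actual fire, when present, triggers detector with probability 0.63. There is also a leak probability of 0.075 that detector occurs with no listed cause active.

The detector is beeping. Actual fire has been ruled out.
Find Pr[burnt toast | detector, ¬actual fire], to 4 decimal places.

Under noisy-OR, P(detector | causes) = 1 − (1−0.075)·∏(1−qᵢ) over the active causes.
By total probability over both values of burnt toast:
  P(detector | ¬actual fire) = 0.075·0.818 + 0.445925·0.182
        = 0.061350 + 0.081158 = 0.142508
The terms with burnt toast present sum to 0.081158, so
  P(burnt toast | detector, ¬actual fire) = 0.081158 / 0.142508 ≈ 0.5695

Pr[burnt toast | detector, ¬actual fire] ≈ 0.5695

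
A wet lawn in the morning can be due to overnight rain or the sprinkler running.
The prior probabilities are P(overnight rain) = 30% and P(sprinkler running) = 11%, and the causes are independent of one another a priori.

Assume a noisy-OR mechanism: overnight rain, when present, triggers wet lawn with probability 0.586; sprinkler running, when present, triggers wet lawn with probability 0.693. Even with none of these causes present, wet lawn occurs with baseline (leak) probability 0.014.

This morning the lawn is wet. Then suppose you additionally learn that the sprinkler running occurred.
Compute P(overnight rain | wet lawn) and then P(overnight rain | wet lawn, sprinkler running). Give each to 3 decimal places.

Under noisy-OR, P(wet lawn | causes) = 1 − (1−0.014)·∏(1−qᵢ) over the active causes.
Enumerate the 4 (overnight rain, sprinkler running) configurations and weight by the priors:
  P(wet lawn) = 0.014·0.7·0.89 + 0.697298·0.7·0.11 + 0.591796·0.3·0.89 + 0.874681·0.3·0.11
        = 0.008722 + 0.053692 + 0.158010 + 0.028864 = 0.249288
The terms with overnight rain present sum to 0.186874, so
  P(overnight rain | wet lawn) = 0.186874 / 0.249288 ≈ 0.750

Now condition on the additional information:
For the numerator, keep only overnight rain=true terms: 0.874681*0.3 = 0.262404
Denominator P(wet lawn | sprinkler running): 0.697298*0.7 + 0.874681*0.3 = 0.750513
P(overnight rain | wet lawn, sprinkler running) = 0.262404/0.750513 ≈ 0.350
Conditioning on sprinkler running lowers the posterior on overnight rain: the classic explaining-away effect in a common-effect structure.

P(overnight rain | wet lawn) ≈ 0.750; P(overnight rain | wet lawn, sprinkler running) ≈ 0.350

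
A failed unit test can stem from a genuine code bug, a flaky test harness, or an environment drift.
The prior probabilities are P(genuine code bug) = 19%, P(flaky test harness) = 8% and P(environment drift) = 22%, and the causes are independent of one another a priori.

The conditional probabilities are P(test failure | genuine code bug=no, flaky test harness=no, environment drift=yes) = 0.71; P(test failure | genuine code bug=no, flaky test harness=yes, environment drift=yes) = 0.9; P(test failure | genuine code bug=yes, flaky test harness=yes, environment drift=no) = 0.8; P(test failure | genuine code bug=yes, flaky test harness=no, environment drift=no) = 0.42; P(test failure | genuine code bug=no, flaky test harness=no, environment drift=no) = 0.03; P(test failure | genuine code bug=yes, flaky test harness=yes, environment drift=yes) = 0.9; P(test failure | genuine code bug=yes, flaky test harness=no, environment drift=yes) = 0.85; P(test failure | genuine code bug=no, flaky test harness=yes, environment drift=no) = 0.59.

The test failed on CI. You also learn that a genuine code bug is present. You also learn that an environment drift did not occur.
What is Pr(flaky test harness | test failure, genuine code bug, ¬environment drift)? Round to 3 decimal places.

Pr(flaky test harness | test failure, genuine code bug, ¬environment drift) ≈ 0.142

P(test failure | genuine code bug, ¬environment drift) = 0.42×0.92 + 0.8×0.08 = 0.386400 + 0.064000 = 0.450400
Restricting to configurations with flaky test harness present: 0.8×0.08 = 0.064000.
P(flaky test harness | test failure, genuine code bug, ¬environment drift) = 0.064000 / 0.450400 ≈ 0.142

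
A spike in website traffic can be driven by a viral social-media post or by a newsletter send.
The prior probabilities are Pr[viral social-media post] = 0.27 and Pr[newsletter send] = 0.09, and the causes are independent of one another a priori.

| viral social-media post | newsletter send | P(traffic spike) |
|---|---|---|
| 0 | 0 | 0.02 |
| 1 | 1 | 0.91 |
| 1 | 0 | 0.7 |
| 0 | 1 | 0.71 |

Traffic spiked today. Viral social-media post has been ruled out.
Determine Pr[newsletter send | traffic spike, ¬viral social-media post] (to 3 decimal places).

Enumerate both values of newsletter send and weight by the priors:
  P(traffic spike | ¬viral social-media post) = 0.02×0.91 + 0.71×0.09
        = 0.018200 + 0.063900 = 0.082100
The terms with newsletter send present sum to 0.063900, so
  P(newsletter send | traffic spike, ¬viral social-media post) = 0.063900 / 0.082100 ≈ 0.778

Pr[newsletter send | traffic spike, ¬viral social-media post] ≈ 0.778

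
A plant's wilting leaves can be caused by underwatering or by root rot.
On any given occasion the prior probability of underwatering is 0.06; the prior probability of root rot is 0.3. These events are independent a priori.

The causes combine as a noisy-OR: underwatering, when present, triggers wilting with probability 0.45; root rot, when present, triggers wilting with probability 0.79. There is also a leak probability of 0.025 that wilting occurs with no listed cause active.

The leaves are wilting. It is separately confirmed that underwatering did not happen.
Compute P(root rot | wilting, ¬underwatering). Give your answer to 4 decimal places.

Under noisy-OR, P(wilting | causes) = 1 − (1−0.025)·∏(1−qᵢ) over the active causes.
Enumerate both values of root rot and weight by the priors:
  P(wilting | ¬underwatering) = 0.025*0.7 + 0.79525*0.3
        = 0.017500 + 0.238575 = 0.256075
Configurations with root rot contribute 0.238575, so
  P(root rot | wilting, ¬underwatering) = 0.238575 / 0.256075 ≈ 0.9317

P(root rot | wilting, ¬underwatering) ≈ 0.9317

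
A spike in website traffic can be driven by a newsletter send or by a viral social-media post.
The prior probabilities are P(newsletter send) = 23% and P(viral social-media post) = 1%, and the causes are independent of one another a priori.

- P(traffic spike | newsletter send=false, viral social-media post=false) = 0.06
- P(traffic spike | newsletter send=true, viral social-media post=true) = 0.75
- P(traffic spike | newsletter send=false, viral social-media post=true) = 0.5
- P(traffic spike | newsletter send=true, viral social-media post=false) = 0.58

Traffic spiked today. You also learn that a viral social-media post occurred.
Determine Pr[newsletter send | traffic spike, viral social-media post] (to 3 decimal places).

By total probability over both values of newsletter send:
  P(traffic spike | viral social-media post) = 0.5·0.77 + 0.75·0.23
        = 0.385000 + 0.172500 = 0.557500
Keeping only the newsletter send-present terms gives 0.172500, so
  P(newsletter send | traffic spike, viral social-media post) = 0.172500 / 0.557500 ≈ 0.309

Pr[newsletter send | traffic spike, viral social-media post] ≈ 0.309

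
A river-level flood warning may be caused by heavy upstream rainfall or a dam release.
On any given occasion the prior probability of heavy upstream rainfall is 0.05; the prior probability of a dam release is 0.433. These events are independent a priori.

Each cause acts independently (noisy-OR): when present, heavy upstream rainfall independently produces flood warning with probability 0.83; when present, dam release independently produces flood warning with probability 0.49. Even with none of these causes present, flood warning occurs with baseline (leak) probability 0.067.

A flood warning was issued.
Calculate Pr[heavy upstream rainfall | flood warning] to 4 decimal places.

Pr[heavy upstream rainfall | flood warning] ≈ 0.1481

Under noisy-OR, P(flood warning | causes) = 1 − (1−0.067)·∏(1−qᵢ) over the active causes.
By total probability over the 4 (heavy upstream rainfall, dam release) configurations:
  P(flood warning) = 0.067·0.95·0.567 + 0.52417·0.95·0.433 + 0.84139·0.05·0.567 + 0.919109·0.05·0.433
        = 0.036090 + 0.215617 + 0.023853 + 0.019899 = 0.295459
Keeping only the heavy upstream rainfall-present terms gives 0.043752, so
  P(heavy upstream rainfall | flood warning) = 0.043752 / 0.295459 ≈ 0.1481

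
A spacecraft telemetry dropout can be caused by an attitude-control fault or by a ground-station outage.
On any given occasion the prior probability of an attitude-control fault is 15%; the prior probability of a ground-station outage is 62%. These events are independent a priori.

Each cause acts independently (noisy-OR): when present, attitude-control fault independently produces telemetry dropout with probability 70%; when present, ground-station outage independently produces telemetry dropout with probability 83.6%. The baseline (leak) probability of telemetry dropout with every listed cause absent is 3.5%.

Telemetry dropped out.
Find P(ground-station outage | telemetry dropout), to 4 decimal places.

Under noisy-OR, P(telemetry dropout | causes) = 1 − (1−0.035)·∏(1−qᵢ) over the active causes.
P(telemetry dropout) = 0.035×0.85×0.38 + 0.84174×0.85×0.62 + 0.7105×0.15×0.38 + 0.952522×0.15×0.62 = 0.011305 + 0.443597 + 0.040498 + 0.088585 = 0.583985
Of this, 0.532182 comes from 0.443597 + 0.088585 (the ground-station outage=true cases).
P(ground-station outage | telemetry dropout) = 0.532182 / 0.583985 ≈ 0.9113

P(ground-station outage | telemetry dropout) ≈ 0.9113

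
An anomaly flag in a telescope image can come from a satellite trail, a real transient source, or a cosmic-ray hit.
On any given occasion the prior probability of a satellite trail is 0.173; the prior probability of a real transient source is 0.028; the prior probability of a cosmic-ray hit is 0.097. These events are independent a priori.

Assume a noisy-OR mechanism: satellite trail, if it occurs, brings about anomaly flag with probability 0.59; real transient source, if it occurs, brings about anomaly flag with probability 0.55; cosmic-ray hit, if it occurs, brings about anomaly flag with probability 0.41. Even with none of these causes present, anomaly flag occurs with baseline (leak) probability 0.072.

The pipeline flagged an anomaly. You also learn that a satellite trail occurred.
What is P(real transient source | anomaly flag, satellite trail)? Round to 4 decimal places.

Under noisy-OR, P(anomaly flag | causes) = 1 − (1−0.072)·∏(1−qᵢ) over the active causes.
P(anomaly flag | satellite trail) = 0.61952×0.972×0.903 + 0.775517×0.972×0.097 + 0.828784×0.028×0.903 + 0.898983×0.028×0.097 = 0.543763 + 0.073119 + 0.020955 + 0.002442 = 0.640279
Restricting to configurations with real transient source present: 0.020955 + 0.002442 = 0.023397.
So P(real transient source | anomaly flag, satellite trail) = 0.023397/0.640279 ≈ 0.0365.

P(real transient source | anomaly flag, satellite trail) ≈ 0.0365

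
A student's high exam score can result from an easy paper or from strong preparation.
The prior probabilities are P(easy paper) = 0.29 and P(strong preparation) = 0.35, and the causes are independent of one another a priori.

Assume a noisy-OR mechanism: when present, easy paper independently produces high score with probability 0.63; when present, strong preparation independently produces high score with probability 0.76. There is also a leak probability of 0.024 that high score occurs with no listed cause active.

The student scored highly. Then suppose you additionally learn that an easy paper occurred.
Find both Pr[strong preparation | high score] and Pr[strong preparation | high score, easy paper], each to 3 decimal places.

Pr[strong preparation | high score] ≈ 0.683; Pr[strong preparation | high score, easy paper] ≈ 0.435

Under noisy-OR, P(high score | causes) = 1 − (1−0.024)·∏(1−qᵢ) over the active causes.
P(high score) = 0.024·0.71·0.65 + 0.76576·0.71·0.35 + 0.63888·0.29·0.65 + 0.913331·0.29·0.35 = 0.011076 + 0.190291 + 0.120429 + 0.092703 = 0.414499
Restricting to configurations with strong preparation present: 0.190291 + 0.092703 = 0.282994.
So P(strong preparation | high score) = 0.282994/0.414499 ≈ 0.683.

Now also conditioning on easy paper=true:
Numerator (weight on configurations with strong preparation): 0.913331×0.35 = 0.319666
The normalizing constant is 0.63888×0.65 + 0.913331×0.35 = 0.734938
Posterior = 0.319666 / 0.734938 ≈ 0.435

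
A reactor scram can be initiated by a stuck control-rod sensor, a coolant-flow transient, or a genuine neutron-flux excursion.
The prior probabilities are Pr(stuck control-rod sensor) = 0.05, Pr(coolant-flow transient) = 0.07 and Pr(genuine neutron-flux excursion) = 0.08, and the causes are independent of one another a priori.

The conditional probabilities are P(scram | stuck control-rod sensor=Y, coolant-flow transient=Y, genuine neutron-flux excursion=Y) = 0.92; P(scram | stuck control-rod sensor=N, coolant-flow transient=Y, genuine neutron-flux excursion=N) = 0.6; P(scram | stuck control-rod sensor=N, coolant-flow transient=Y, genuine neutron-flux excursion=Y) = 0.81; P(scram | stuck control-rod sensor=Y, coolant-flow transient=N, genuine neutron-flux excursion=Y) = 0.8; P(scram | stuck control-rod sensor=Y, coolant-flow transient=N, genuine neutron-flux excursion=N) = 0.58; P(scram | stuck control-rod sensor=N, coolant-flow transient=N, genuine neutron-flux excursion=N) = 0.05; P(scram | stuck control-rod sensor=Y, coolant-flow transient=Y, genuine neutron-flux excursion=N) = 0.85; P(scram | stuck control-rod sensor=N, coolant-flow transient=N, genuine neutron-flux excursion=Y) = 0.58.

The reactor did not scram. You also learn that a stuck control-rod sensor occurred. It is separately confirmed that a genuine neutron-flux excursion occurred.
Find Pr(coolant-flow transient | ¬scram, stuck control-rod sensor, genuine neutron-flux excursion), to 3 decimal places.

Pr(coolant-flow transient | ¬scram, stuck control-rod sensor, genuine neutron-flux excursion) ≈ 0.029

P(¬scram | stuck control-rod sensor, genuine neutron-flux excursion) = 0.2×0.93 + 0.08×0.07 = 0.186000 + 0.005600 = 0.191600
Restricting to configurations with coolant-flow transient present: 0.08×0.07 = 0.005600.
P(coolant-flow transient | ¬scram, stuck control-rod sensor, genuine neutron-flux excursion) = 0.005600 / 0.191600 ≈ 0.029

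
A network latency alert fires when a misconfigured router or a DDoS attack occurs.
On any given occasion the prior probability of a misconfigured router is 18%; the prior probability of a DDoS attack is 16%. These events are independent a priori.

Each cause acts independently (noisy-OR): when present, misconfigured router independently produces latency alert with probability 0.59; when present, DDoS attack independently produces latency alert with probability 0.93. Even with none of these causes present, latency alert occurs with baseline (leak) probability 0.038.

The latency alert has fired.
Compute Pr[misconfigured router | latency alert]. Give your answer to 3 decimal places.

Pr[misconfigured router | latency alert] ≈ 0.446

Under noisy-OR, P(latency alert | causes) = 1 − (1−0.038)·∏(1−qᵢ) over the active causes.
Enumerate the 4 (misconfigured router, DDoS attack) configurations and weight by the priors:
  P(latency alert) = 0.038×0.82×0.84 + 0.93266×0.82×0.16 + 0.60558×0.18×0.84 + 0.972391×0.18×0.16
        = 0.026174 + 0.122365 + 0.091564 + 0.028005 = 0.268108
The terms with misconfigured router present sum to 0.119569, so
  P(misconfigured router | latency alert) = 0.119569 / 0.268108 ≈ 0.446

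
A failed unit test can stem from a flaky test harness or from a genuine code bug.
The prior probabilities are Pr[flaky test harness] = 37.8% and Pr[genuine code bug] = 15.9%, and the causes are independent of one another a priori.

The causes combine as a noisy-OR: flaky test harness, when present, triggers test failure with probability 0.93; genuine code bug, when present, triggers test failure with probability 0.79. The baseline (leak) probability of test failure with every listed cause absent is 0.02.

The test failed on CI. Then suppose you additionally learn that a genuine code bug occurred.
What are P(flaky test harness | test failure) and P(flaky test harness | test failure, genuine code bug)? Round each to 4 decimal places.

P(flaky test harness | test failure) ≈ 0.7997; P(flaky test harness | test failure, genuine code bug) ≈ 0.4299

Under noisy-OR, P(test failure | causes) = 1 − (1−0.02)·∏(1−qᵢ) over the active causes.
Enumerate the 4 (flaky test harness, genuine code bug) configurations and weight by the priors:
  P(test failure) = 0.02·0.622·0.841 + 0.7942·0.622·0.159 + 0.9314·0.378·0.841 + 0.985594·0.378·0.159
        = 0.010462 + 0.078545 + 0.296090 + 0.059236 = 0.444333
Configurations with flaky test harness contribute 0.355326, so
  P(flaky test harness | test failure) = 0.355326 / 0.444333 ≈ 0.7997

Now also conditioning on genuine code bug=true:
P(test failure | genuine code bug) = 0.7942×0.622 + 0.985594×0.378 = 0.493992 + 0.372555 = 0.866547
Restricting to configurations with flaky test harness present: 0.985594×0.378 = 0.372555.
P(flaky test harness | test failure, genuine code bug) = 0.372555 / 0.866547 ≈ 0.4299
The drop from 0.7997 to 0.4299 is the explaining-away (discounting) effect.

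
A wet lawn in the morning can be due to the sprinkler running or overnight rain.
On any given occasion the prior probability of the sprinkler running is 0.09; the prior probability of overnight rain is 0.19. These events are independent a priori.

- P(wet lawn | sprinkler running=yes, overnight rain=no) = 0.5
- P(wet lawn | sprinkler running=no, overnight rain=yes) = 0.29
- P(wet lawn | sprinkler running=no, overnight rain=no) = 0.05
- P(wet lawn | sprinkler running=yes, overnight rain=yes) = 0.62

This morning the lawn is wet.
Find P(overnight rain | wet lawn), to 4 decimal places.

By total probability over the 4 (sprinkler running, overnight rain) configurations:
  P(wet lawn) = 0.05·0.91·0.81 + 0.29·0.91·0.19 + 0.5·0.09·0.81 + 0.62·0.09·0.19
        = 0.036855 + 0.050141 + 0.036450 + 0.010602 = 0.134048
Configurations with overnight rain contribute 0.060743, so
  P(overnight rain | wet lawn) = 0.060743 / 0.134048 ≈ 0.4531

P(overnight rain | wet lawn) ≈ 0.4531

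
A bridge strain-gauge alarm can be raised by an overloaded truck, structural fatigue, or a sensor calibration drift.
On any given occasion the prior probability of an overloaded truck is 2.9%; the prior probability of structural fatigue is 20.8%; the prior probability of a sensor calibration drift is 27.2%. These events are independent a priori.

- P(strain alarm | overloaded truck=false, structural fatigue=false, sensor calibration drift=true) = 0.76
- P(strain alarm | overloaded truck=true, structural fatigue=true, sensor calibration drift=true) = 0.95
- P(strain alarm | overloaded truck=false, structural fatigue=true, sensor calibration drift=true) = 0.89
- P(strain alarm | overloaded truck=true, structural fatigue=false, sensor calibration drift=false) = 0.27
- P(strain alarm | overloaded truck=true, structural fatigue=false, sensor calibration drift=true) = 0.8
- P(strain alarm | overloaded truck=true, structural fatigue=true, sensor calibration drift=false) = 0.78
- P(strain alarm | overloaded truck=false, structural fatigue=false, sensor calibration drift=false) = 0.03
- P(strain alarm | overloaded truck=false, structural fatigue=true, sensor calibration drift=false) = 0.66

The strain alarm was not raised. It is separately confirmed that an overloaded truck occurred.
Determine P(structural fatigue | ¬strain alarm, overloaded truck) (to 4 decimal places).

P(structural fatigue | ¬strain alarm, overloaded truck) ≈ 0.0723

For the numerator, keep only structural fatigue=true terms: 0.033313 + 0.002829 = 0.036142
The normalizing constant is 0.73·0.792·0.728 + 0.2·0.792·0.272 + 0.22·0.208·0.728 + 0.05·0.208·0.272 = 0.500127
Posterior = 0.036142 / 0.500127 ≈ 0.0723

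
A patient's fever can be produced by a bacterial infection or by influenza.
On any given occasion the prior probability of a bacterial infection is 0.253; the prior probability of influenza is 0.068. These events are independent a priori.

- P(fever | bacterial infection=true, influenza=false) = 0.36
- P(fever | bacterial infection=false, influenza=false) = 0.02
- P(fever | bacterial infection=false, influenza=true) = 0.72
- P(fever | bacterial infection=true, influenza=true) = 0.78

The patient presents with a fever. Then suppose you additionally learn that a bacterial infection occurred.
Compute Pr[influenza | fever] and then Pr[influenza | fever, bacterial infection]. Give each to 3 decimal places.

Enumerate the 4 (bacterial infection, influenza) configurations and weight by the priors:
  P(fever) = 0.02×0.747×0.932 + 0.72×0.747×0.068 + 0.36×0.253×0.932 + 0.78×0.253×0.068
        = 0.013924 + 0.036573 + 0.084887 + 0.013419 = 0.148803
Configurations with influenza contribute 0.049992, so
  P(influenza | fever) = 0.049992 / 0.148803 ≈ 0.336

Now condition on the additional information:
For the numerator, keep only influenza=true terms: 0.78×0.068 = 0.053040
The normalizing constant is 0.36×0.932 + 0.78×0.068 = 0.388560
P(influenza | fever, bacterial infection) = 0.053040/0.388560 ≈ 0.137

Pr[influenza | fever] ≈ 0.336; Pr[influenza | fever, bacterial infection] ≈ 0.137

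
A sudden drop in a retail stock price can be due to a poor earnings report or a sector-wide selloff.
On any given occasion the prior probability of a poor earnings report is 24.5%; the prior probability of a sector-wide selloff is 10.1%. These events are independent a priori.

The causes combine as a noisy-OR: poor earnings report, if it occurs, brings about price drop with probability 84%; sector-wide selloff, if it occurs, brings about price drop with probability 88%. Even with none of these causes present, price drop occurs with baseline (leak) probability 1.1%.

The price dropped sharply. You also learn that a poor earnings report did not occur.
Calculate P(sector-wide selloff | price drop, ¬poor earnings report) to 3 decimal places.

Under noisy-OR, P(price drop | causes) = 1 − (1−0.011)·∏(1−qᵢ) over the active causes.
For the numerator, keep only sector-wide selloff=true terms: 0.88132*0.101 = 0.089013
The normalizing constant is 0.011*0.899 + 0.88132*0.101 = 0.098902
Posterior = 0.089013 / 0.098902 ≈ 0.900

P(sector-wide selloff | price drop, ¬poor earnings report) ≈ 0.900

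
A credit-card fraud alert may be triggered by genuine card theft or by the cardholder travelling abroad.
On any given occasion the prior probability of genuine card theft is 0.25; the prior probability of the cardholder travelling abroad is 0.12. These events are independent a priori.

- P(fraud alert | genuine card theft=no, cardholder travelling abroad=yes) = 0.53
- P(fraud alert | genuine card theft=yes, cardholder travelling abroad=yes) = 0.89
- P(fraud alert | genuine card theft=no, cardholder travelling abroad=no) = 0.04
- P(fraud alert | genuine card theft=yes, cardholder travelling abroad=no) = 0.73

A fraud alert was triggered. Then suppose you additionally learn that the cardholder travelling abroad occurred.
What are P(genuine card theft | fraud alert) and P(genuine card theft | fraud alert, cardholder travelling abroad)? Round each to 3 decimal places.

P(genuine card theft | fraud alert) ≈ 0.717; P(genuine card theft | fraud alert, cardholder travelling abroad) ≈ 0.359

P(fraud alert) = 0.04·0.75·0.88 + 0.53·0.75·0.12 + 0.73·0.25·0.88 + 0.89·0.25·0.12 = 0.026400 + 0.047700 + 0.160600 + 0.026700 = 0.261400
The genuine card theft-present share is 0.160600 + 0.026700 = 0.187300.
Hence the posterior is 0.187300/0.261400 ≈ 0.717.

With the extra evidence:
Weight on genuine card theft=true, given the evidence: 0.89·0.25 = 0.222500
Denominator P(fraud alert | cardholder travelling abroad): 0.53·0.75 + 0.89·0.25 = 0.620000
Posterior = 0.222500 / 0.620000 ≈ 0.359
— cardholder travelling abroad explains away the evidence for genuine card theft.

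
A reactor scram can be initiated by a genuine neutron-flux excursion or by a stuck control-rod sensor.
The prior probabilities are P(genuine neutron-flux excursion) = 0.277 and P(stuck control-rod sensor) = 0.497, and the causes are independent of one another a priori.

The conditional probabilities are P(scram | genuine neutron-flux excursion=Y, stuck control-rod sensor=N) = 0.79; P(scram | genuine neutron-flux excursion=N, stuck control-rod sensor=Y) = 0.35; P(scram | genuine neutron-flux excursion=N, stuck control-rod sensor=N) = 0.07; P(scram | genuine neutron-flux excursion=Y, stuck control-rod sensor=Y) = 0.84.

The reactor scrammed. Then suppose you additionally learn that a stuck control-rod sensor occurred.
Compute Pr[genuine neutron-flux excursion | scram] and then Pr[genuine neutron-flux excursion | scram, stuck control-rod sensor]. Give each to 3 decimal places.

For the numerator, keep only genuine neutron-flux excursion=true terms: 0.110071 + 0.115642 = 0.225713
The normalizing constant is 0.07*0.723*0.503 + 0.35*0.723*0.497 + 0.79*0.277*0.503 + 0.84*0.277*0.497 = 0.376936
Posterior = 0.225713 / 0.376936 ≈ 0.599

Now also conditioning on stuck control-rod sensor=true:
P(scram | stuck control-rod sensor) = 0.35*0.723 + 0.84*0.277 = 0.253050 + 0.232680 = 0.485730
Of this, 0.232680 comes from 0.84*0.277 (the genuine neutron-flux excursion=true cases).
Hence the posterior is 0.232680/0.485730 ≈ 0.479.
— stuck control-rod sensor explains away the evidence for genuine neutron-flux excursion.

Pr[genuine neutron-flux excursion | scram] ≈ 0.599; Pr[genuine neutron-flux excursion | scram, stuck control-rod sensor] ≈ 0.479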